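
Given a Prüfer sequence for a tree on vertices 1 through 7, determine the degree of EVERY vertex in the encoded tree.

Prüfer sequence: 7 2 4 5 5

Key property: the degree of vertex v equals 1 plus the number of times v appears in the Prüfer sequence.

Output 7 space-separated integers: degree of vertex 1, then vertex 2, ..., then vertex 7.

Answer: 1 2 1 2 3 1 2

Derivation:
p_1 = 7: count[7] becomes 1
p_2 = 2: count[2] becomes 1
p_3 = 4: count[4] becomes 1
p_4 = 5: count[5] becomes 1
p_5 = 5: count[5] becomes 2
Degrees (1 + count): deg[1]=1+0=1, deg[2]=1+1=2, deg[3]=1+0=1, deg[4]=1+1=2, deg[5]=1+2=3, deg[6]=1+0=1, deg[7]=1+1=2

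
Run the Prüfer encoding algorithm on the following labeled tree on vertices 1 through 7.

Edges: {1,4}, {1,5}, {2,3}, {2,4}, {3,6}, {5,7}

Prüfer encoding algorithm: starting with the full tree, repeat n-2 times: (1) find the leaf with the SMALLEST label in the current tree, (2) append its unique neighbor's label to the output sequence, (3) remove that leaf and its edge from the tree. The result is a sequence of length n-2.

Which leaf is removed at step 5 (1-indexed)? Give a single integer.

Answer: 1

Derivation:
Step 1: current leaves = {6,7}. Remove leaf 6 (neighbor: 3).
Step 2: current leaves = {3,7}. Remove leaf 3 (neighbor: 2).
Step 3: current leaves = {2,7}. Remove leaf 2 (neighbor: 4).
Step 4: current leaves = {4,7}. Remove leaf 4 (neighbor: 1).
Step 5: current leaves = {1,7}. Remove leaf 1 (neighbor: 5).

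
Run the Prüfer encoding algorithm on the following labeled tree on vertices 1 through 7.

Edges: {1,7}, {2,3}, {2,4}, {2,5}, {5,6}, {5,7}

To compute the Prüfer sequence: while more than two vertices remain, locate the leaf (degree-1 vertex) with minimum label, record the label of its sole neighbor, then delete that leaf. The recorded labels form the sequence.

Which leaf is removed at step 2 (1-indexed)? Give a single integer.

Answer: 3

Derivation:
Step 1: current leaves = {1,3,4,6}. Remove leaf 1 (neighbor: 7).
Step 2: current leaves = {3,4,6,7}. Remove leaf 3 (neighbor: 2).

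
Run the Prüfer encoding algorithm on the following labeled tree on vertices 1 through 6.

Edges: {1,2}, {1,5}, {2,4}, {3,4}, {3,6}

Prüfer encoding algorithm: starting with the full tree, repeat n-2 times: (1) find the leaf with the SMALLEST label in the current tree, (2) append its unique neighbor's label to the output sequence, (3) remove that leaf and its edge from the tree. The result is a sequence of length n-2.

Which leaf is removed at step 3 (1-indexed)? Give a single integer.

Answer: 2

Derivation:
Step 1: current leaves = {5,6}. Remove leaf 5 (neighbor: 1).
Step 2: current leaves = {1,6}. Remove leaf 1 (neighbor: 2).
Step 3: current leaves = {2,6}. Remove leaf 2 (neighbor: 4).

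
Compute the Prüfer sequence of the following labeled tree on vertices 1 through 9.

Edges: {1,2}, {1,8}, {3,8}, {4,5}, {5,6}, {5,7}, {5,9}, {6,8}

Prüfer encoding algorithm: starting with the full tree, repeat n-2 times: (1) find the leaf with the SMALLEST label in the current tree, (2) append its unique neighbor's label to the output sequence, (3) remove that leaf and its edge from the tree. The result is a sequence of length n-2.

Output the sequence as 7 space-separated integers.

Answer: 1 8 8 5 5 6 5

Derivation:
Step 1: leaves = {2,3,4,7,9}. Remove smallest leaf 2, emit neighbor 1.
Step 2: leaves = {1,3,4,7,9}. Remove smallest leaf 1, emit neighbor 8.
Step 3: leaves = {3,4,7,9}. Remove smallest leaf 3, emit neighbor 8.
Step 4: leaves = {4,7,8,9}. Remove smallest leaf 4, emit neighbor 5.
Step 5: leaves = {7,8,9}. Remove smallest leaf 7, emit neighbor 5.
Step 6: leaves = {8,9}. Remove smallest leaf 8, emit neighbor 6.
Step 7: leaves = {6,9}. Remove smallest leaf 6, emit neighbor 5.
Done: 2 vertices remain (5, 9). Sequence = [1 8 8 5 5 6 5]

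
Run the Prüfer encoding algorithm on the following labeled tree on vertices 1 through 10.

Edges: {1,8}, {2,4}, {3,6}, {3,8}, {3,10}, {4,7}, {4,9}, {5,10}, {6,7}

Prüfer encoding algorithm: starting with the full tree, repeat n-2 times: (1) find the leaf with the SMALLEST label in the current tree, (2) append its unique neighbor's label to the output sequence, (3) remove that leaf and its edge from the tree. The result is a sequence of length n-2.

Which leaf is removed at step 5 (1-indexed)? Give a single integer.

Step 1: current leaves = {1,2,5,9}. Remove leaf 1 (neighbor: 8).
Step 2: current leaves = {2,5,8,9}. Remove leaf 2 (neighbor: 4).
Step 3: current leaves = {5,8,9}. Remove leaf 5 (neighbor: 10).
Step 4: current leaves = {8,9,10}. Remove leaf 8 (neighbor: 3).
Step 5: current leaves = {9,10}. Remove leaf 9 (neighbor: 4).

Answer: 9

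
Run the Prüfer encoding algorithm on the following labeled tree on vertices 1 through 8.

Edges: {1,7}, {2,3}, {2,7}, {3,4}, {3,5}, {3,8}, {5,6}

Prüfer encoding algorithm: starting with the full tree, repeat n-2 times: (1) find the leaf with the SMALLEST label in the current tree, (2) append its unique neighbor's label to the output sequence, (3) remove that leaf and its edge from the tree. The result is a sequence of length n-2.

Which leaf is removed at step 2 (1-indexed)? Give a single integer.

Step 1: current leaves = {1,4,6,8}. Remove leaf 1 (neighbor: 7).
Step 2: current leaves = {4,6,7,8}. Remove leaf 4 (neighbor: 3).

Answer: 4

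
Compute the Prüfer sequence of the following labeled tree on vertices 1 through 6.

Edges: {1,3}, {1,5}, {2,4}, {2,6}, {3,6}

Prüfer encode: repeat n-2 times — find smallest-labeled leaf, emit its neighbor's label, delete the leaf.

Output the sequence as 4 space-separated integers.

Step 1: leaves = {4,5}. Remove smallest leaf 4, emit neighbor 2.
Step 2: leaves = {2,5}. Remove smallest leaf 2, emit neighbor 6.
Step 3: leaves = {5,6}. Remove smallest leaf 5, emit neighbor 1.
Step 4: leaves = {1,6}. Remove smallest leaf 1, emit neighbor 3.
Done: 2 vertices remain (3, 6). Sequence = [2 6 1 3]

Answer: 2 6 1 3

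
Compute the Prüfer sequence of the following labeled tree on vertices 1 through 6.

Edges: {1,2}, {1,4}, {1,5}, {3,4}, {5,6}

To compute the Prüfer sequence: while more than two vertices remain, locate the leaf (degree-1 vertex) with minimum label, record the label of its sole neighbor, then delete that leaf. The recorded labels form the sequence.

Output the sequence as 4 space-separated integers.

Answer: 1 4 1 5

Derivation:
Step 1: leaves = {2,3,6}. Remove smallest leaf 2, emit neighbor 1.
Step 2: leaves = {3,6}. Remove smallest leaf 3, emit neighbor 4.
Step 3: leaves = {4,6}. Remove smallest leaf 4, emit neighbor 1.
Step 4: leaves = {1,6}. Remove smallest leaf 1, emit neighbor 5.
Done: 2 vertices remain (5, 6). Sequence = [1 4 1 5]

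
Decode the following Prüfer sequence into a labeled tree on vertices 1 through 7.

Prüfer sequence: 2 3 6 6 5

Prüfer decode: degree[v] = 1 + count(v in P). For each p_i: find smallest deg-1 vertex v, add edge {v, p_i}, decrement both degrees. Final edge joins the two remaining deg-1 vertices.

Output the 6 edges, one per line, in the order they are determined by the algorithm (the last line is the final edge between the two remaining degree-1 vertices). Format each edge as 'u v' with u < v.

Initial degrees: {1:1, 2:2, 3:2, 4:1, 5:2, 6:3, 7:1}
Step 1: smallest deg-1 vertex = 1, p_1 = 2. Add edge {1,2}. Now deg[1]=0, deg[2]=1.
Step 2: smallest deg-1 vertex = 2, p_2 = 3. Add edge {2,3}. Now deg[2]=0, deg[3]=1.
Step 3: smallest deg-1 vertex = 3, p_3 = 6. Add edge {3,6}. Now deg[3]=0, deg[6]=2.
Step 4: smallest deg-1 vertex = 4, p_4 = 6. Add edge {4,6}. Now deg[4]=0, deg[6]=1.
Step 5: smallest deg-1 vertex = 6, p_5 = 5. Add edge {5,6}. Now deg[6]=0, deg[5]=1.
Final: two remaining deg-1 vertices are 5, 7. Add edge {5,7}.

Answer: 1 2
2 3
3 6
4 6
5 6
5 7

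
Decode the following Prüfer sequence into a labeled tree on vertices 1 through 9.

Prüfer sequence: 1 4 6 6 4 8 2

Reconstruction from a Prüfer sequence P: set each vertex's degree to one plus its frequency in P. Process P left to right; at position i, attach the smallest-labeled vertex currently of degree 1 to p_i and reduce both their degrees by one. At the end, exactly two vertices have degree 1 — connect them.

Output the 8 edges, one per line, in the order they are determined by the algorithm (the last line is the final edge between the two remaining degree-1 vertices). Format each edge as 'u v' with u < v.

Initial degrees: {1:2, 2:2, 3:1, 4:3, 5:1, 6:3, 7:1, 8:2, 9:1}
Step 1: smallest deg-1 vertex = 3, p_1 = 1. Add edge {1,3}. Now deg[3]=0, deg[1]=1.
Step 2: smallest deg-1 vertex = 1, p_2 = 4. Add edge {1,4}. Now deg[1]=0, deg[4]=2.
Step 3: smallest deg-1 vertex = 5, p_3 = 6. Add edge {5,6}. Now deg[5]=0, deg[6]=2.
Step 4: smallest deg-1 vertex = 7, p_4 = 6. Add edge {6,7}. Now deg[7]=0, deg[6]=1.
Step 5: smallest deg-1 vertex = 6, p_5 = 4. Add edge {4,6}. Now deg[6]=0, deg[4]=1.
Step 6: smallest deg-1 vertex = 4, p_6 = 8. Add edge {4,8}. Now deg[4]=0, deg[8]=1.
Step 7: smallest deg-1 vertex = 8, p_7 = 2. Add edge {2,8}. Now deg[8]=0, deg[2]=1.
Final: two remaining deg-1 vertices are 2, 9. Add edge {2,9}.

Answer: 1 3
1 4
5 6
6 7
4 6
4 8
2 8
2 9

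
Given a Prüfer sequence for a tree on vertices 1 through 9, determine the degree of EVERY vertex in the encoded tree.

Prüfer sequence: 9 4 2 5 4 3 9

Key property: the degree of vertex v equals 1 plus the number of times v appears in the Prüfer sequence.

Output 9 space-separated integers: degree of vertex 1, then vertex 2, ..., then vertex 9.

p_1 = 9: count[9] becomes 1
p_2 = 4: count[4] becomes 1
p_3 = 2: count[2] becomes 1
p_4 = 5: count[5] becomes 1
p_5 = 4: count[4] becomes 2
p_6 = 3: count[3] becomes 1
p_7 = 9: count[9] becomes 2
Degrees (1 + count): deg[1]=1+0=1, deg[2]=1+1=2, deg[3]=1+1=2, deg[4]=1+2=3, deg[5]=1+1=2, deg[6]=1+0=1, deg[7]=1+0=1, deg[8]=1+0=1, deg[9]=1+2=3

Answer: 1 2 2 3 2 1 1 1 3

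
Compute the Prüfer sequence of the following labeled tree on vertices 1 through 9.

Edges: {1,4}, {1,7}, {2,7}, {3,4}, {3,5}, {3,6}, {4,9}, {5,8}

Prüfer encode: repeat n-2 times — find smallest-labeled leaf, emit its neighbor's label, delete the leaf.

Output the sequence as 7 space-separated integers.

Answer: 7 3 1 4 5 3 4

Derivation:
Step 1: leaves = {2,6,8,9}. Remove smallest leaf 2, emit neighbor 7.
Step 2: leaves = {6,7,8,9}. Remove smallest leaf 6, emit neighbor 3.
Step 3: leaves = {7,8,9}. Remove smallest leaf 7, emit neighbor 1.
Step 4: leaves = {1,8,9}. Remove smallest leaf 1, emit neighbor 4.
Step 5: leaves = {8,9}. Remove smallest leaf 8, emit neighbor 5.
Step 6: leaves = {5,9}. Remove smallest leaf 5, emit neighbor 3.
Step 7: leaves = {3,9}. Remove smallest leaf 3, emit neighbor 4.
Done: 2 vertices remain (4, 9). Sequence = [7 3 1 4 5 3 4]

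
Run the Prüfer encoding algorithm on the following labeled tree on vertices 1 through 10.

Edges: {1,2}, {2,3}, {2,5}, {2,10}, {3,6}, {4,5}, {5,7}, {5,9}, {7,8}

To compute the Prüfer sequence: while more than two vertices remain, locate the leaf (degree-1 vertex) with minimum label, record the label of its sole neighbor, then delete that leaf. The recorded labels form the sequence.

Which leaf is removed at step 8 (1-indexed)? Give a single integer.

Step 1: current leaves = {1,4,6,8,9,10}. Remove leaf 1 (neighbor: 2).
Step 2: current leaves = {4,6,8,9,10}. Remove leaf 4 (neighbor: 5).
Step 3: current leaves = {6,8,9,10}. Remove leaf 6 (neighbor: 3).
Step 4: current leaves = {3,8,9,10}. Remove leaf 3 (neighbor: 2).
Step 5: current leaves = {8,9,10}. Remove leaf 8 (neighbor: 7).
Step 6: current leaves = {7,9,10}. Remove leaf 7 (neighbor: 5).
Step 7: current leaves = {9,10}. Remove leaf 9 (neighbor: 5).
Step 8: current leaves = {5,10}. Remove leaf 5 (neighbor: 2).

Answer: 5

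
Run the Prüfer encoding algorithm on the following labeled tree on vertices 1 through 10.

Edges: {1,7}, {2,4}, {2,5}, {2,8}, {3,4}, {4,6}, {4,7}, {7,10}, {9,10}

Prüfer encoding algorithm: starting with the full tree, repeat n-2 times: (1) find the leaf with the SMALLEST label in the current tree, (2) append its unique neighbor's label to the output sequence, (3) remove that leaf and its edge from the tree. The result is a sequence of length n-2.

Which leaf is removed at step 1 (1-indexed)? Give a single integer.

Answer: 1

Derivation:
Step 1: current leaves = {1,3,5,6,8,9}. Remove leaf 1 (neighbor: 7).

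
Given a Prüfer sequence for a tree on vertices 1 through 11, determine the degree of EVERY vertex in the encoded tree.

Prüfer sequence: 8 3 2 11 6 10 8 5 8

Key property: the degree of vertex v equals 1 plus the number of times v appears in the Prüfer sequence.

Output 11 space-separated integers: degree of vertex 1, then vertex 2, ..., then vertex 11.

Answer: 1 2 2 1 2 2 1 4 1 2 2

Derivation:
p_1 = 8: count[8] becomes 1
p_2 = 3: count[3] becomes 1
p_3 = 2: count[2] becomes 1
p_4 = 11: count[11] becomes 1
p_5 = 6: count[6] becomes 1
p_6 = 10: count[10] becomes 1
p_7 = 8: count[8] becomes 2
p_8 = 5: count[5] becomes 1
p_9 = 8: count[8] becomes 3
Degrees (1 + count): deg[1]=1+0=1, deg[2]=1+1=2, deg[3]=1+1=2, deg[4]=1+0=1, deg[5]=1+1=2, deg[6]=1+1=2, deg[7]=1+0=1, deg[8]=1+3=4, deg[9]=1+0=1, deg[10]=1+1=2, deg[11]=1+1=2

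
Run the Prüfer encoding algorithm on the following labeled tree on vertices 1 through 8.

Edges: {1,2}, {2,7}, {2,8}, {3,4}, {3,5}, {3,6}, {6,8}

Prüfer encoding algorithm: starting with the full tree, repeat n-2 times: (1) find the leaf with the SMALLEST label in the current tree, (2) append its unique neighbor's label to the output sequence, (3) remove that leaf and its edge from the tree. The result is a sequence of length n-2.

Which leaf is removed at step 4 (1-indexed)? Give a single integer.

Step 1: current leaves = {1,4,5,7}. Remove leaf 1 (neighbor: 2).
Step 2: current leaves = {4,5,7}. Remove leaf 4 (neighbor: 3).
Step 3: current leaves = {5,7}. Remove leaf 5 (neighbor: 3).
Step 4: current leaves = {3,7}. Remove leaf 3 (neighbor: 6).

Answer: 3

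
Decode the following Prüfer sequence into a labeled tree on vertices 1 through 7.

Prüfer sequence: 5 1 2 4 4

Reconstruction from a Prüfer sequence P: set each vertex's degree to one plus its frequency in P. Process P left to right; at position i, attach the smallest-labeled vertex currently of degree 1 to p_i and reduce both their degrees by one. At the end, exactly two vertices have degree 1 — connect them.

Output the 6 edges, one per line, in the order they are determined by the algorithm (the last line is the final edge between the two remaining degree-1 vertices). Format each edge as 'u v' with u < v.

Initial degrees: {1:2, 2:2, 3:1, 4:3, 5:2, 6:1, 7:1}
Step 1: smallest deg-1 vertex = 3, p_1 = 5. Add edge {3,5}. Now deg[3]=0, deg[5]=1.
Step 2: smallest deg-1 vertex = 5, p_2 = 1. Add edge {1,5}. Now deg[5]=0, deg[1]=1.
Step 3: smallest deg-1 vertex = 1, p_3 = 2. Add edge {1,2}. Now deg[1]=0, deg[2]=1.
Step 4: smallest deg-1 vertex = 2, p_4 = 4. Add edge {2,4}. Now deg[2]=0, deg[4]=2.
Step 5: smallest deg-1 vertex = 6, p_5 = 4. Add edge {4,6}. Now deg[6]=0, deg[4]=1.
Final: two remaining deg-1 vertices are 4, 7. Add edge {4,7}.

Answer: 3 5
1 5
1 2
2 4
4 6
4 7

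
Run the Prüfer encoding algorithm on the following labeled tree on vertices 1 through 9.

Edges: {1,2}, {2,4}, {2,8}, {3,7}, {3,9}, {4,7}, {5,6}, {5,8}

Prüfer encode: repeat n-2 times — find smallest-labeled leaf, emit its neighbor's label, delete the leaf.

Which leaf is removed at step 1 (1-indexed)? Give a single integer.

Answer: 1

Derivation:
Step 1: current leaves = {1,6,9}. Remove leaf 1 (neighbor: 2).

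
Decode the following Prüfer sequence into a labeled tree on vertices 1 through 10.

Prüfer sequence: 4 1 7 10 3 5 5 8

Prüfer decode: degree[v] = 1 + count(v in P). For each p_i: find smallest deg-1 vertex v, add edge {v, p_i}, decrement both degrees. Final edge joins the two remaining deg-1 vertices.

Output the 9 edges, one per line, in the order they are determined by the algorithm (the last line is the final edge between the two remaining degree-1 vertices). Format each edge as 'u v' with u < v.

Initial degrees: {1:2, 2:1, 3:2, 4:2, 5:3, 6:1, 7:2, 8:2, 9:1, 10:2}
Step 1: smallest deg-1 vertex = 2, p_1 = 4. Add edge {2,4}. Now deg[2]=0, deg[4]=1.
Step 2: smallest deg-1 vertex = 4, p_2 = 1. Add edge {1,4}. Now deg[4]=0, deg[1]=1.
Step 3: smallest deg-1 vertex = 1, p_3 = 7. Add edge {1,7}. Now deg[1]=0, deg[7]=1.
Step 4: smallest deg-1 vertex = 6, p_4 = 10. Add edge {6,10}. Now deg[6]=0, deg[10]=1.
Step 5: smallest deg-1 vertex = 7, p_5 = 3. Add edge {3,7}. Now deg[7]=0, deg[3]=1.
Step 6: smallest deg-1 vertex = 3, p_6 = 5. Add edge {3,5}. Now deg[3]=0, deg[5]=2.
Step 7: smallest deg-1 vertex = 9, p_7 = 5. Add edge {5,9}. Now deg[9]=0, deg[5]=1.
Step 8: smallest deg-1 vertex = 5, p_8 = 8. Add edge {5,8}. Now deg[5]=0, deg[8]=1.
Final: two remaining deg-1 vertices are 8, 10. Add edge {8,10}.

Answer: 2 4
1 4
1 7
6 10
3 7
3 5
5 9
5 8
8 10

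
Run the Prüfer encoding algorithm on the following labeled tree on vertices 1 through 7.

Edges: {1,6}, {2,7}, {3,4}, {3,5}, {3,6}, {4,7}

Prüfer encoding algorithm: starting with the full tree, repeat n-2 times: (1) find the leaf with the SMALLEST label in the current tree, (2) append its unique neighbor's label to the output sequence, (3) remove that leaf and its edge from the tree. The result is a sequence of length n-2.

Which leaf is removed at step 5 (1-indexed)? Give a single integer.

Answer: 3

Derivation:
Step 1: current leaves = {1,2,5}. Remove leaf 1 (neighbor: 6).
Step 2: current leaves = {2,5,6}. Remove leaf 2 (neighbor: 7).
Step 3: current leaves = {5,6,7}. Remove leaf 5 (neighbor: 3).
Step 4: current leaves = {6,7}. Remove leaf 6 (neighbor: 3).
Step 5: current leaves = {3,7}. Remove leaf 3 (neighbor: 4).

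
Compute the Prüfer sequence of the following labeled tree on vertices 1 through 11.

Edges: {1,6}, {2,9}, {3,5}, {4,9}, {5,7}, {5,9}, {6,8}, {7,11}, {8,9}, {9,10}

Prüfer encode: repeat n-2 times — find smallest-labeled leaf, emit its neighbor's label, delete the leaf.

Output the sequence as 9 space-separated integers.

Answer: 6 9 5 9 8 9 9 5 7

Derivation:
Step 1: leaves = {1,2,3,4,10,11}. Remove smallest leaf 1, emit neighbor 6.
Step 2: leaves = {2,3,4,6,10,11}. Remove smallest leaf 2, emit neighbor 9.
Step 3: leaves = {3,4,6,10,11}. Remove smallest leaf 3, emit neighbor 5.
Step 4: leaves = {4,6,10,11}. Remove smallest leaf 4, emit neighbor 9.
Step 5: leaves = {6,10,11}. Remove smallest leaf 6, emit neighbor 8.
Step 6: leaves = {8,10,11}. Remove smallest leaf 8, emit neighbor 9.
Step 7: leaves = {10,11}. Remove smallest leaf 10, emit neighbor 9.
Step 8: leaves = {9,11}. Remove smallest leaf 9, emit neighbor 5.
Step 9: leaves = {5,11}. Remove smallest leaf 5, emit neighbor 7.
Done: 2 vertices remain (7, 11). Sequence = [6 9 5 9 8 9 9 5 7]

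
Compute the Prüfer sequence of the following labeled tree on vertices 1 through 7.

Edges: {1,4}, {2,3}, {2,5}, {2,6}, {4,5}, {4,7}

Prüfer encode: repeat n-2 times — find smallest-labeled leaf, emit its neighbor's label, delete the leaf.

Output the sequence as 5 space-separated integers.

Step 1: leaves = {1,3,6,7}. Remove smallest leaf 1, emit neighbor 4.
Step 2: leaves = {3,6,7}. Remove smallest leaf 3, emit neighbor 2.
Step 3: leaves = {6,7}. Remove smallest leaf 6, emit neighbor 2.
Step 4: leaves = {2,7}. Remove smallest leaf 2, emit neighbor 5.
Step 5: leaves = {5,7}. Remove smallest leaf 5, emit neighbor 4.
Done: 2 vertices remain (4, 7). Sequence = [4 2 2 5 4]

Answer: 4 2 2 5 4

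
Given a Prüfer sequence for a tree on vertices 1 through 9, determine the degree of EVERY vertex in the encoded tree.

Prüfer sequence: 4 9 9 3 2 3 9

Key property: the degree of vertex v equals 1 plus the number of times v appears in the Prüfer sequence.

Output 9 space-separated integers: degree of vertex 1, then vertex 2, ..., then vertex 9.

Answer: 1 2 3 2 1 1 1 1 4

Derivation:
p_1 = 4: count[4] becomes 1
p_2 = 9: count[9] becomes 1
p_3 = 9: count[9] becomes 2
p_4 = 3: count[3] becomes 1
p_5 = 2: count[2] becomes 1
p_6 = 3: count[3] becomes 2
p_7 = 9: count[9] becomes 3
Degrees (1 + count): deg[1]=1+0=1, deg[2]=1+1=2, deg[3]=1+2=3, deg[4]=1+1=2, deg[5]=1+0=1, deg[6]=1+0=1, deg[7]=1+0=1, deg[8]=1+0=1, deg[9]=1+3=4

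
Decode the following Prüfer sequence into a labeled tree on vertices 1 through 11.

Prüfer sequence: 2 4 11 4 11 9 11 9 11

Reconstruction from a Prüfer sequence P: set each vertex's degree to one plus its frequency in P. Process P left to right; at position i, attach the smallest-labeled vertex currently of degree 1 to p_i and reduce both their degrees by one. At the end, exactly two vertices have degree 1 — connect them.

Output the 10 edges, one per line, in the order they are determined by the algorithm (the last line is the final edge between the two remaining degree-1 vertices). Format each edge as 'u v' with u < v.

Answer: 1 2
2 4
3 11
4 5
4 11
6 9
7 11
8 9
9 11
10 11

Derivation:
Initial degrees: {1:1, 2:2, 3:1, 4:3, 5:1, 6:1, 7:1, 8:1, 9:3, 10:1, 11:5}
Step 1: smallest deg-1 vertex = 1, p_1 = 2. Add edge {1,2}. Now deg[1]=0, deg[2]=1.
Step 2: smallest deg-1 vertex = 2, p_2 = 4. Add edge {2,4}. Now deg[2]=0, deg[4]=2.
Step 3: smallest deg-1 vertex = 3, p_3 = 11. Add edge {3,11}. Now deg[3]=0, deg[11]=4.
Step 4: smallest deg-1 vertex = 5, p_4 = 4. Add edge {4,5}. Now deg[5]=0, deg[4]=1.
Step 5: smallest deg-1 vertex = 4, p_5 = 11. Add edge {4,11}. Now deg[4]=0, deg[11]=3.
Step 6: smallest deg-1 vertex = 6, p_6 = 9. Add edge {6,9}. Now deg[6]=0, deg[9]=2.
Step 7: smallest deg-1 vertex = 7, p_7 = 11. Add edge {7,11}. Now deg[7]=0, deg[11]=2.
Step 8: smallest deg-1 vertex = 8, p_8 = 9. Add edge {8,9}. Now deg[8]=0, deg[9]=1.
Step 9: smallest deg-1 vertex = 9, p_9 = 11. Add edge {9,11}. Now deg[9]=0, deg[11]=1.
Final: two remaining deg-1 vertices are 10, 11. Add edge {10,11}.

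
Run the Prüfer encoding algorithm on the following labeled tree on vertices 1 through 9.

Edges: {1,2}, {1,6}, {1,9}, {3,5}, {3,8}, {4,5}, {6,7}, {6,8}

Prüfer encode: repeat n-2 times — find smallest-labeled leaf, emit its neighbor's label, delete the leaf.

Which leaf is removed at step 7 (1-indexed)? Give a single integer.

Step 1: current leaves = {2,4,7,9}. Remove leaf 2 (neighbor: 1).
Step 2: current leaves = {4,7,9}. Remove leaf 4 (neighbor: 5).
Step 3: current leaves = {5,7,9}. Remove leaf 5 (neighbor: 3).
Step 4: current leaves = {3,7,9}. Remove leaf 3 (neighbor: 8).
Step 5: current leaves = {7,8,9}. Remove leaf 7 (neighbor: 6).
Step 6: current leaves = {8,9}. Remove leaf 8 (neighbor: 6).
Step 7: current leaves = {6,9}. Remove leaf 6 (neighbor: 1).

Answer: 6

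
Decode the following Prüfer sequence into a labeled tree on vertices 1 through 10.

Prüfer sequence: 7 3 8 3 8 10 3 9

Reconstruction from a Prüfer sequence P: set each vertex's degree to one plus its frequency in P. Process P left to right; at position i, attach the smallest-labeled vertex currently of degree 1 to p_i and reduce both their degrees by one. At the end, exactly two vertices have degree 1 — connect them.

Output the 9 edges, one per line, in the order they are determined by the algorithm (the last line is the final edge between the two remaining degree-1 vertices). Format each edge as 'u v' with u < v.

Answer: 1 7
2 3
4 8
3 5
6 8
7 10
3 8
3 9
9 10

Derivation:
Initial degrees: {1:1, 2:1, 3:4, 4:1, 5:1, 6:1, 7:2, 8:3, 9:2, 10:2}
Step 1: smallest deg-1 vertex = 1, p_1 = 7. Add edge {1,7}. Now deg[1]=0, deg[7]=1.
Step 2: smallest deg-1 vertex = 2, p_2 = 3. Add edge {2,3}. Now deg[2]=0, deg[3]=3.
Step 3: smallest deg-1 vertex = 4, p_3 = 8. Add edge {4,8}. Now deg[4]=0, deg[8]=2.
Step 4: smallest deg-1 vertex = 5, p_4 = 3. Add edge {3,5}. Now deg[5]=0, deg[3]=2.
Step 5: smallest deg-1 vertex = 6, p_5 = 8. Add edge {6,8}. Now deg[6]=0, deg[8]=1.
Step 6: smallest deg-1 vertex = 7, p_6 = 10. Add edge {7,10}. Now deg[7]=0, deg[10]=1.
Step 7: smallest deg-1 vertex = 8, p_7 = 3. Add edge {3,8}. Now deg[8]=0, deg[3]=1.
Step 8: smallest deg-1 vertex = 3, p_8 = 9. Add edge {3,9}. Now deg[3]=0, deg[9]=1.
Final: two remaining deg-1 vertices are 9, 10. Add edge {9,10}.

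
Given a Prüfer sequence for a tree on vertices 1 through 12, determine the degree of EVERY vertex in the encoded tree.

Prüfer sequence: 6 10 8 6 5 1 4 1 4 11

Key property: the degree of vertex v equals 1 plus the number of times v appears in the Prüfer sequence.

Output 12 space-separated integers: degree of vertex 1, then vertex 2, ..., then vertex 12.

p_1 = 6: count[6] becomes 1
p_2 = 10: count[10] becomes 1
p_3 = 8: count[8] becomes 1
p_4 = 6: count[6] becomes 2
p_5 = 5: count[5] becomes 1
p_6 = 1: count[1] becomes 1
p_7 = 4: count[4] becomes 1
p_8 = 1: count[1] becomes 2
p_9 = 4: count[4] becomes 2
p_10 = 11: count[11] becomes 1
Degrees (1 + count): deg[1]=1+2=3, deg[2]=1+0=1, deg[3]=1+0=1, deg[4]=1+2=3, deg[5]=1+1=2, deg[6]=1+2=3, deg[7]=1+0=1, deg[8]=1+1=2, deg[9]=1+0=1, deg[10]=1+1=2, deg[11]=1+1=2, deg[12]=1+0=1

Answer: 3 1 1 3 2 3 1 2 1 2 2 1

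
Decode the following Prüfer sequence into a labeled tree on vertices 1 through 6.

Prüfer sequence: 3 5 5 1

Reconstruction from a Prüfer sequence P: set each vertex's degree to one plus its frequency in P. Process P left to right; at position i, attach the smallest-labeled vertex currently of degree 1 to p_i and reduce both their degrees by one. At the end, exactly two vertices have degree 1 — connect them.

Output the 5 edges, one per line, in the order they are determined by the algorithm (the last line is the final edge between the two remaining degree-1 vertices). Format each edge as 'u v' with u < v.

Initial degrees: {1:2, 2:1, 3:2, 4:1, 5:3, 6:1}
Step 1: smallest deg-1 vertex = 2, p_1 = 3. Add edge {2,3}. Now deg[2]=0, deg[3]=1.
Step 2: smallest deg-1 vertex = 3, p_2 = 5. Add edge {3,5}. Now deg[3]=0, deg[5]=2.
Step 3: smallest deg-1 vertex = 4, p_3 = 5. Add edge {4,5}. Now deg[4]=0, deg[5]=1.
Step 4: smallest deg-1 vertex = 5, p_4 = 1. Add edge {1,5}. Now deg[5]=0, deg[1]=1.
Final: two remaining deg-1 vertices are 1, 6. Add edge {1,6}.

Answer: 2 3
3 5
4 5
1 5
1 6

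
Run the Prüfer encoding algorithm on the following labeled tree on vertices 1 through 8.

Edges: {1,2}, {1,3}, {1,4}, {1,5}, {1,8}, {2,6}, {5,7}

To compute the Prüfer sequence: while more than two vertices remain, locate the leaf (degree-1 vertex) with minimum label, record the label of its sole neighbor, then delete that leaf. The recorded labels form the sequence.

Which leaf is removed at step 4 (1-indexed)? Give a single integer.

Step 1: current leaves = {3,4,6,7,8}. Remove leaf 3 (neighbor: 1).
Step 2: current leaves = {4,6,7,8}. Remove leaf 4 (neighbor: 1).
Step 3: current leaves = {6,7,8}. Remove leaf 6 (neighbor: 2).
Step 4: current leaves = {2,7,8}. Remove leaf 2 (neighbor: 1).

Answer: 2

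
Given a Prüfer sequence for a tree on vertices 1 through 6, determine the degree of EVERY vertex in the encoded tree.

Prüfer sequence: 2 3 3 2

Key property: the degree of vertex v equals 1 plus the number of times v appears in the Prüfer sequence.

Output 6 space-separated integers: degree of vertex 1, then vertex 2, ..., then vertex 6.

Answer: 1 3 3 1 1 1

Derivation:
p_1 = 2: count[2] becomes 1
p_2 = 3: count[3] becomes 1
p_3 = 3: count[3] becomes 2
p_4 = 2: count[2] becomes 2
Degrees (1 + count): deg[1]=1+0=1, deg[2]=1+2=3, deg[3]=1+2=3, deg[4]=1+0=1, deg[5]=1+0=1, deg[6]=1+0=1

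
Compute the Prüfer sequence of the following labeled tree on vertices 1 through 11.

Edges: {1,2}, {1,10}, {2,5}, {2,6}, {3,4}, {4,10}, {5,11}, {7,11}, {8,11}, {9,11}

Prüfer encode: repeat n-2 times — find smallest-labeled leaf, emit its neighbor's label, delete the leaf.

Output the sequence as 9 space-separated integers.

Step 1: leaves = {3,6,7,8,9}. Remove smallest leaf 3, emit neighbor 4.
Step 2: leaves = {4,6,7,8,9}. Remove smallest leaf 4, emit neighbor 10.
Step 3: leaves = {6,7,8,9,10}. Remove smallest leaf 6, emit neighbor 2.
Step 4: leaves = {7,8,9,10}. Remove smallest leaf 7, emit neighbor 11.
Step 5: leaves = {8,9,10}. Remove smallest leaf 8, emit neighbor 11.
Step 6: leaves = {9,10}. Remove smallest leaf 9, emit neighbor 11.
Step 7: leaves = {10,11}. Remove smallest leaf 10, emit neighbor 1.
Step 8: leaves = {1,11}. Remove smallest leaf 1, emit neighbor 2.
Step 9: leaves = {2,11}. Remove smallest leaf 2, emit neighbor 5.
Done: 2 vertices remain (5, 11). Sequence = [4 10 2 11 11 11 1 2 5]

Answer: 4 10 2 11 11 11 1 2 5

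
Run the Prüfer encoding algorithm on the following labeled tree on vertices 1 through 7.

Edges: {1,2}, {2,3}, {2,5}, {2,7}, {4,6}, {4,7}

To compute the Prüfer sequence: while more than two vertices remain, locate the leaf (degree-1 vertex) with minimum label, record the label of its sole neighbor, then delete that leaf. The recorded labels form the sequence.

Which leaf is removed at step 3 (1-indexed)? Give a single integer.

Step 1: current leaves = {1,3,5,6}. Remove leaf 1 (neighbor: 2).
Step 2: current leaves = {3,5,6}. Remove leaf 3 (neighbor: 2).
Step 3: current leaves = {5,6}. Remove leaf 5 (neighbor: 2).

Answer: 5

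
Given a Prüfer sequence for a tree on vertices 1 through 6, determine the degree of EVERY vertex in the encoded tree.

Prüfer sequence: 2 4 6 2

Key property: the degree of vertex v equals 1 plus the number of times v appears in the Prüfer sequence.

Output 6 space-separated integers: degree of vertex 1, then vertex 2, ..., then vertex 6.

Answer: 1 3 1 2 1 2

Derivation:
p_1 = 2: count[2] becomes 1
p_2 = 4: count[4] becomes 1
p_3 = 6: count[6] becomes 1
p_4 = 2: count[2] becomes 2
Degrees (1 + count): deg[1]=1+0=1, deg[2]=1+2=3, deg[3]=1+0=1, deg[4]=1+1=2, deg[5]=1+0=1, deg[6]=1+1=2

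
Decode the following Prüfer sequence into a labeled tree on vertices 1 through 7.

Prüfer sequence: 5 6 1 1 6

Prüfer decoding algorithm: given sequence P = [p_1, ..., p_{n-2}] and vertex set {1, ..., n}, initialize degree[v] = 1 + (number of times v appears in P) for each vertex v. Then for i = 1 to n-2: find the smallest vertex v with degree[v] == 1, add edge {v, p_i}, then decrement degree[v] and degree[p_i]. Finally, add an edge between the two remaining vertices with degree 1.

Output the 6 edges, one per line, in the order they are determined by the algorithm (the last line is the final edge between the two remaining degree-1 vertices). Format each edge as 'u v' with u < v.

Answer: 2 5
3 6
1 4
1 5
1 6
6 7

Derivation:
Initial degrees: {1:3, 2:1, 3:1, 4:1, 5:2, 6:3, 7:1}
Step 1: smallest deg-1 vertex = 2, p_1 = 5. Add edge {2,5}. Now deg[2]=0, deg[5]=1.
Step 2: smallest deg-1 vertex = 3, p_2 = 6. Add edge {3,6}. Now deg[3]=0, deg[6]=2.
Step 3: smallest deg-1 vertex = 4, p_3 = 1. Add edge {1,4}. Now deg[4]=0, deg[1]=2.
Step 4: smallest deg-1 vertex = 5, p_4 = 1. Add edge {1,5}. Now deg[5]=0, deg[1]=1.
Step 5: smallest deg-1 vertex = 1, p_5 = 6. Add edge {1,6}. Now deg[1]=0, deg[6]=1.
Final: two remaining deg-1 vertices are 6, 7. Add edge {6,7}.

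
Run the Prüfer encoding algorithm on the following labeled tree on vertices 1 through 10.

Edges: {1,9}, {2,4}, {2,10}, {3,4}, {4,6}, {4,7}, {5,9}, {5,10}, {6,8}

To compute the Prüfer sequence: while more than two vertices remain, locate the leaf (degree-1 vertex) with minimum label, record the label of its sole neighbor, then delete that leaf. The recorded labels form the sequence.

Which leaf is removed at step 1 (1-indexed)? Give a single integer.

Answer: 1

Derivation:
Step 1: current leaves = {1,3,7,8}. Remove leaf 1 (neighbor: 9).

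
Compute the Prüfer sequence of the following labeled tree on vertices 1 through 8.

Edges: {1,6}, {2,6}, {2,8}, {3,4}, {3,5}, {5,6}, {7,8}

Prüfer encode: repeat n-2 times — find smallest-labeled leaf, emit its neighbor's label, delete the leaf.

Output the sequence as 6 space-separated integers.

Step 1: leaves = {1,4,7}. Remove smallest leaf 1, emit neighbor 6.
Step 2: leaves = {4,7}. Remove smallest leaf 4, emit neighbor 3.
Step 3: leaves = {3,7}. Remove smallest leaf 3, emit neighbor 5.
Step 4: leaves = {5,7}. Remove smallest leaf 5, emit neighbor 6.
Step 5: leaves = {6,7}. Remove smallest leaf 6, emit neighbor 2.
Step 6: leaves = {2,7}. Remove smallest leaf 2, emit neighbor 8.
Done: 2 vertices remain (7, 8). Sequence = [6 3 5 6 2 8]

Answer: 6 3 5 6 2 8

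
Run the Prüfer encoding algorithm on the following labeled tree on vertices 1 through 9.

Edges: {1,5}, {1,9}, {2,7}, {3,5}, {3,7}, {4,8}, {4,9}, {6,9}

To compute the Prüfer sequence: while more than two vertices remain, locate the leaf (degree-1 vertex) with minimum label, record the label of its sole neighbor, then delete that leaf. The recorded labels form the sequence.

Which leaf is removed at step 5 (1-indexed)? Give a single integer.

Step 1: current leaves = {2,6,8}. Remove leaf 2 (neighbor: 7).
Step 2: current leaves = {6,7,8}. Remove leaf 6 (neighbor: 9).
Step 3: current leaves = {7,8}. Remove leaf 7 (neighbor: 3).
Step 4: current leaves = {3,8}. Remove leaf 3 (neighbor: 5).
Step 5: current leaves = {5,8}. Remove leaf 5 (neighbor: 1).

Answer: 5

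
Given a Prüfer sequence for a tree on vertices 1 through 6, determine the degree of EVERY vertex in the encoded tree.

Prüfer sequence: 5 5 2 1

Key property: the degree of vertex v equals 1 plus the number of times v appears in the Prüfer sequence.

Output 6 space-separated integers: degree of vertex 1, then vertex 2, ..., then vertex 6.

Answer: 2 2 1 1 3 1

Derivation:
p_1 = 5: count[5] becomes 1
p_2 = 5: count[5] becomes 2
p_3 = 2: count[2] becomes 1
p_4 = 1: count[1] becomes 1
Degrees (1 + count): deg[1]=1+1=2, deg[2]=1+1=2, deg[3]=1+0=1, deg[4]=1+0=1, deg[5]=1+2=3, deg[6]=1+0=1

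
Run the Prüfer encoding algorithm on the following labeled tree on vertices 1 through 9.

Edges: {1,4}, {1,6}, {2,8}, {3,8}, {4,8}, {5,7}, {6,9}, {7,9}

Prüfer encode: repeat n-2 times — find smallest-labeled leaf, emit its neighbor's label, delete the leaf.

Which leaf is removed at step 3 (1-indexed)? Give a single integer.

Answer: 5

Derivation:
Step 1: current leaves = {2,3,5}. Remove leaf 2 (neighbor: 8).
Step 2: current leaves = {3,5}. Remove leaf 3 (neighbor: 8).
Step 3: current leaves = {5,8}. Remove leaf 5 (neighbor: 7).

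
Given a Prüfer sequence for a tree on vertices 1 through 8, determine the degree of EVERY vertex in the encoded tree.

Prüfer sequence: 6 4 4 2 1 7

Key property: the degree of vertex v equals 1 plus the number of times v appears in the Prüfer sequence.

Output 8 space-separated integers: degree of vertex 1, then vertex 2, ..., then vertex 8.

p_1 = 6: count[6] becomes 1
p_2 = 4: count[4] becomes 1
p_3 = 4: count[4] becomes 2
p_4 = 2: count[2] becomes 1
p_5 = 1: count[1] becomes 1
p_6 = 7: count[7] becomes 1
Degrees (1 + count): deg[1]=1+1=2, deg[2]=1+1=2, deg[3]=1+0=1, deg[4]=1+2=3, deg[5]=1+0=1, deg[6]=1+1=2, deg[7]=1+1=2, deg[8]=1+0=1

Answer: 2 2 1 3 1 2 2 1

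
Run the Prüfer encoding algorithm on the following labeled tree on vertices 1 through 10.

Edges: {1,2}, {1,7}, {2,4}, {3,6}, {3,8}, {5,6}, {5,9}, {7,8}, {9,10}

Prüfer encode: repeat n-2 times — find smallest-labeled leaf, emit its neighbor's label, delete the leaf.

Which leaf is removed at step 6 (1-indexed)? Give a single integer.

Step 1: current leaves = {4,10}. Remove leaf 4 (neighbor: 2).
Step 2: current leaves = {2,10}. Remove leaf 2 (neighbor: 1).
Step 3: current leaves = {1,10}. Remove leaf 1 (neighbor: 7).
Step 4: current leaves = {7,10}. Remove leaf 7 (neighbor: 8).
Step 5: current leaves = {8,10}. Remove leaf 8 (neighbor: 3).
Step 6: current leaves = {3,10}. Remove leaf 3 (neighbor: 6).

Answer: 3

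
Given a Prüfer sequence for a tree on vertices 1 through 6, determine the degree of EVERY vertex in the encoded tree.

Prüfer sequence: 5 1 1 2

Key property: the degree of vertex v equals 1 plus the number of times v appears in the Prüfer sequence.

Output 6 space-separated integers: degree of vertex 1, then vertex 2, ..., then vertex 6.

Answer: 3 2 1 1 2 1

Derivation:
p_1 = 5: count[5] becomes 1
p_2 = 1: count[1] becomes 1
p_3 = 1: count[1] becomes 2
p_4 = 2: count[2] becomes 1
Degrees (1 + count): deg[1]=1+2=3, deg[2]=1+1=2, deg[3]=1+0=1, deg[4]=1+0=1, deg[5]=1+1=2, deg[6]=1+0=1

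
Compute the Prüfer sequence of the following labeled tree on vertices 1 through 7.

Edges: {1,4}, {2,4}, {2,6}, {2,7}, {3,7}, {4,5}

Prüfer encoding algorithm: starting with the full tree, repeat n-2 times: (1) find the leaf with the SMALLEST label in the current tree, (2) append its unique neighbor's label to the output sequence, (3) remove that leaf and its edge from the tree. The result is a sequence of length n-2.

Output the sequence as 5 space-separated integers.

Step 1: leaves = {1,3,5,6}. Remove smallest leaf 1, emit neighbor 4.
Step 2: leaves = {3,5,6}. Remove smallest leaf 3, emit neighbor 7.
Step 3: leaves = {5,6,7}. Remove smallest leaf 5, emit neighbor 4.
Step 4: leaves = {4,6,7}. Remove smallest leaf 4, emit neighbor 2.
Step 5: leaves = {6,7}. Remove smallest leaf 6, emit neighbor 2.
Done: 2 vertices remain (2, 7). Sequence = [4 7 4 2 2]

Answer: 4 7 4 2 2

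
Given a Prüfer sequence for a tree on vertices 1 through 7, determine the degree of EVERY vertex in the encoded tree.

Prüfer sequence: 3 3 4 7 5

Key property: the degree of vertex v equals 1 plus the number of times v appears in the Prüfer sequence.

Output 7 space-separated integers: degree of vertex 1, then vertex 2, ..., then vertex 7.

p_1 = 3: count[3] becomes 1
p_2 = 3: count[3] becomes 2
p_3 = 4: count[4] becomes 1
p_4 = 7: count[7] becomes 1
p_5 = 5: count[5] becomes 1
Degrees (1 + count): deg[1]=1+0=1, deg[2]=1+0=1, deg[3]=1+2=3, deg[4]=1+1=2, deg[5]=1+1=2, deg[6]=1+0=1, deg[7]=1+1=2

Answer: 1 1 3 2 2 1 2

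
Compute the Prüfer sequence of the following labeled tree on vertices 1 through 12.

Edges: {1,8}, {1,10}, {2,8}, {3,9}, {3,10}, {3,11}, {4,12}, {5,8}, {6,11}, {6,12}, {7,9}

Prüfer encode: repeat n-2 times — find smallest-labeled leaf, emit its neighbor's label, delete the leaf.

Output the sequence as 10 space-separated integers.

Answer: 8 12 8 9 1 10 3 3 11 6

Derivation:
Step 1: leaves = {2,4,5,7}. Remove smallest leaf 2, emit neighbor 8.
Step 2: leaves = {4,5,7}. Remove smallest leaf 4, emit neighbor 12.
Step 3: leaves = {5,7,12}. Remove smallest leaf 5, emit neighbor 8.
Step 4: leaves = {7,8,12}. Remove smallest leaf 7, emit neighbor 9.
Step 5: leaves = {8,9,12}. Remove smallest leaf 8, emit neighbor 1.
Step 6: leaves = {1,9,12}. Remove smallest leaf 1, emit neighbor 10.
Step 7: leaves = {9,10,12}. Remove smallest leaf 9, emit neighbor 3.
Step 8: leaves = {10,12}. Remove smallest leaf 10, emit neighbor 3.
Step 9: leaves = {3,12}. Remove smallest leaf 3, emit neighbor 11.
Step 10: leaves = {11,12}. Remove smallest leaf 11, emit neighbor 6.
Done: 2 vertices remain (6, 12). Sequence = [8 12 8 9 1 10 3 3 11 6]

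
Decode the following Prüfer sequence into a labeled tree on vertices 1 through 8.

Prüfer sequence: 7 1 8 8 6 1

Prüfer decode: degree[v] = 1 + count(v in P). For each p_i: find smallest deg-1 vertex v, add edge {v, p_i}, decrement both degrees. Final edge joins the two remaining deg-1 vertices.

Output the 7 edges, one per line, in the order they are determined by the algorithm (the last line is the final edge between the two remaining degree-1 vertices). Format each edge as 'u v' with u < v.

Initial degrees: {1:3, 2:1, 3:1, 4:1, 5:1, 6:2, 7:2, 8:3}
Step 1: smallest deg-1 vertex = 2, p_1 = 7. Add edge {2,7}. Now deg[2]=0, deg[7]=1.
Step 2: smallest deg-1 vertex = 3, p_2 = 1. Add edge {1,3}. Now deg[3]=0, deg[1]=2.
Step 3: smallest deg-1 vertex = 4, p_3 = 8. Add edge {4,8}. Now deg[4]=0, deg[8]=2.
Step 4: smallest deg-1 vertex = 5, p_4 = 8. Add edge {5,8}. Now deg[5]=0, deg[8]=1.
Step 5: smallest deg-1 vertex = 7, p_5 = 6. Add edge {6,7}. Now deg[7]=0, deg[6]=1.
Step 6: smallest deg-1 vertex = 6, p_6 = 1. Add edge {1,6}. Now deg[6]=0, deg[1]=1.
Final: two remaining deg-1 vertices are 1, 8. Add edge {1,8}.

Answer: 2 7
1 3
4 8
5 8
6 7
1 6
1 8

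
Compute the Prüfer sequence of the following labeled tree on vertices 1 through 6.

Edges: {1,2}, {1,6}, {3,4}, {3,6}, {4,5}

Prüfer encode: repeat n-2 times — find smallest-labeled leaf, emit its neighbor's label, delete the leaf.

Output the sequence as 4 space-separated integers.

Step 1: leaves = {2,5}. Remove smallest leaf 2, emit neighbor 1.
Step 2: leaves = {1,5}. Remove smallest leaf 1, emit neighbor 6.
Step 3: leaves = {5,6}. Remove smallest leaf 5, emit neighbor 4.
Step 4: leaves = {4,6}. Remove smallest leaf 4, emit neighbor 3.
Done: 2 vertices remain (3, 6). Sequence = [1 6 4 3]

Answer: 1 6 4 3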